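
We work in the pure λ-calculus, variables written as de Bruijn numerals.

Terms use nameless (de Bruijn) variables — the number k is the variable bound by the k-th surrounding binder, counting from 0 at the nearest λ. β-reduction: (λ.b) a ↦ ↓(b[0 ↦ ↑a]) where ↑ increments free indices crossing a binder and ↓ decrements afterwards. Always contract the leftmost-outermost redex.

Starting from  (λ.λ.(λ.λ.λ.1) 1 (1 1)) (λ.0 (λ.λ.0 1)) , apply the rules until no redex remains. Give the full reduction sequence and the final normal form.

Answer: normal form = λ.λ.λ.0 (λ.λ.0 1)  (in 6 steps)

Derivation:
  start: (λ.λ.(λ.λ.λ.1) 1 (1 1)) (λ.0 (λ.λ.0 1))
  step 1: λ.(λ.λ.λ.1) (λ.0 (λ.λ.0 1)) ((λ.0 (λ.λ.0 1)) (λ.0 (λ.λ.0 1)))
  step 2: λ.(λ.λ.1) ((λ.0 (λ.λ.0 1)) (λ.0 (λ.λ.0 1)))
  step 3: λ.λ.(λ.0 (λ.λ.0 1)) (λ.0 (λ.λ.0 1))
  step 4: λ.λ.(λ.0 (λ.λ.0 1)) (λ.λ.0 1)
  step 5: λ.λ.(λ.λ.0 1) (λ.λ.0 1)
  step 6: λ.λ.λ.0 (λ.λ.0 1)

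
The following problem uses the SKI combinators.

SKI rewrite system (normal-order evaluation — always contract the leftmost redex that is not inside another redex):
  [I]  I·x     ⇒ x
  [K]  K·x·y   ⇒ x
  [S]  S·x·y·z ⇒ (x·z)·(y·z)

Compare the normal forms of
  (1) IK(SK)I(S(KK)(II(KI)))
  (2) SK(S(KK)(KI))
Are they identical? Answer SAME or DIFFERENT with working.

Answer: SAME — A ⇓ SK(S(KK)(KI)), B ⇓ SK(S(KK)(KI))

Working:
Term A:
  start: IK(SK)I(S(KK)(II(KI)))
  →1  K(SK)I(S(KK)(II(KI)))
  →2  SK(S(KK)(II(KI)))
  →3  SK(S(KK)(I(KI)))
  →4  SK(S(KK)(KI))

Term B:
  start: SK(S(KK)(KI))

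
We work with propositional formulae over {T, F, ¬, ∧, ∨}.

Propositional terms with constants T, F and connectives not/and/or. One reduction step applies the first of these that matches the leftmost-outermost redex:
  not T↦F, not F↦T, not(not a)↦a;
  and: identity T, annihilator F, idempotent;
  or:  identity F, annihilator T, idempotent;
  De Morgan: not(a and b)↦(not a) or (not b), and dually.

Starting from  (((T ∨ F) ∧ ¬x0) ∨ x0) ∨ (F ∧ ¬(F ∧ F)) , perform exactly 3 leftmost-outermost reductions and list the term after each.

  start: (((T ∨ F) ∧ ¬x0) ∨ x0) ∨ (F ∧ ¬(F ∧ F))
  →1  ((T ∧ ¬x0) ∨ x0) ∨ (F ∧ ¬(F ∧ F))
  →2  (¬x0 ∨ x0) ∨ (F ∧ ¬(F ∧ F))
  →3  (¬x0 ∨ x0) ∨ F

Answer: after 3 steps: (¬x0 ∨ x0) ∨ F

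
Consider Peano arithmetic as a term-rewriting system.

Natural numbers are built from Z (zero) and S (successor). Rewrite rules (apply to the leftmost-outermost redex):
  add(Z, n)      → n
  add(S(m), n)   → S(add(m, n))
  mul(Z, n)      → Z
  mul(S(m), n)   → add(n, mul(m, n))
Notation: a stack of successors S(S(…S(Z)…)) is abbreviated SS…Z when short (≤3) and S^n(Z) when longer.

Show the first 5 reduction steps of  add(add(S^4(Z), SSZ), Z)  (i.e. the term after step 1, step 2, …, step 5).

Answer: after 5 steps: S(S(add(S(add(SZ, SSZ)), Z)))

Reduction:
  start: add(add(S^4(Z), SSZ), Z)
  →1  add(S(add(SSSZ, SSZ)), Z)
  →2  S(add(add(SSSZ, SSZ), Z))
  →3  S(add(S(add(SSZ, SSZ)), Z))
  →4  S(S(add(add(SSZ, SSZ), Z)))
  →5  S(S(add(S(add(SZ, SSZ)), Z)))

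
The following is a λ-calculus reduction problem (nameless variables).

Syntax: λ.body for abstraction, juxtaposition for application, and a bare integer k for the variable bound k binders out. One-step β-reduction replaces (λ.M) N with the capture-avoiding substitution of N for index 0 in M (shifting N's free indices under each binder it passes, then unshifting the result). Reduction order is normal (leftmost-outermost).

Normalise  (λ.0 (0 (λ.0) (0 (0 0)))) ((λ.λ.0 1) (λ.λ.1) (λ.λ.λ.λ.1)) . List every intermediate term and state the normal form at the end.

Answer: normal form = λ.λ.1  (in 5 steps)

Derivation:
  start: (λ.0 (0 (λ.0) (0 (0 0)))) ((λ.λ.0 1) (λ.λ.1) (λ.λ.λ.λ.1))
  →1  (λ.λ.0 1) (λ.λ.1) (λ.λ.λ.λ.1) ((λ.λ.0 1) (λ.λ.1) (λ.λ.λ.λ.1) (λ.0) ((λ.λ.0 1) (λ.λ.1) (λ.λ.λ.λ.1) ((λ.λ.0 1) (λ.λ.1) (λ.λ.λ.λ.1) ((λ.λ.0 1) (λ.λ.1) (λ.λ.λ.λ.1)))))
  →2  (λ.0 (λ.λ.1)) (λ.λ.λ.λ.1) ((λ.λ.0 1) (λ.λ.1) (λ.λ.λ.λ.1) (λ.0) ((λ.λ.0 1) (λ.λ.1) (λ.λ.λ.λ.1) ((λ.λ.0 1) (λ.λ.1) (λ.λ.λ.λ.1) ((λ.λ.0 1) (λ.λ.1) (λ.λ.λ.λ.1)))))
  →3  (λ.λ.λ.λ.1) (λ.λ.1) ((λ.λ.0 1) (λ.λ.1) (λ.λ.λ.λ.1) (λ.0) ((λ.λ.0 1) (λ.λ.1) (λ.λ.λ.λ.1) ((λ.λ.0 1) (λ.λ.1) (λ.λ.λ.λ.1) ((λ.λ.0 1) (λ.λ.1) (λ.λ.λ.λ.1)))))
  →4  (λ.λ.λ.1) ((λ.λ.0 1) (λ.λ.1) (λ.λ.λ.λ.1) (λ.0) ((λ.λ.0 1) (λ.λ.1) (λ.λ.λ.λ.1) ((λ.λ.0 1) (λ.λ.1) (λ.λ.λ.λ.1) ((λ.λ.0 1) (λ.λ.1) (λ.λ.λ.λ.1)))))
  →5  λ.λ.1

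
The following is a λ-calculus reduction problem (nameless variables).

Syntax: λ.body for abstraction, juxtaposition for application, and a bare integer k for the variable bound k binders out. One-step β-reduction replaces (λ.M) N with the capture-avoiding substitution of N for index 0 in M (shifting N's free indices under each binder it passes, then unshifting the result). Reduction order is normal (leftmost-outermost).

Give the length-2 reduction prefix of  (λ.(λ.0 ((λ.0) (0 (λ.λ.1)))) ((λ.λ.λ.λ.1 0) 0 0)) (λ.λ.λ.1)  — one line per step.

Answer: after 2 steps: (λ.λ.λ.λ.1 0) (λ.λ.λ.1) (λ.λ.λ.1) ((λ.0) ((λ.λ.λ.λ.1 0) (λ.λ.λ.1) (λ.λ.λ.1) (λ.λ.1)))

Reduction:
  start: (λ.(λ.0 ((λ.0) (0 (λ.λ.1)))) ((λ.λ.λ.λ.1 0) 0 0)) (λ.λ.λ.1)
  [1] (λ.0 ((λ.0) (0 (λ.λ.1)))) ((λ.λ.λ.λ.1 0) (λ.λ.λ.1) (λ.λ.λ.1))
  [2] (λ.λ.λ.λ.1 0) (λ.λ.λ.1) (λ.λ.λ.1) ((λ.0) ((λ.λ.λ.λ.1 0) (λ.λ.λ.1) (λ.λ.λ.1) (λ.λ.1)))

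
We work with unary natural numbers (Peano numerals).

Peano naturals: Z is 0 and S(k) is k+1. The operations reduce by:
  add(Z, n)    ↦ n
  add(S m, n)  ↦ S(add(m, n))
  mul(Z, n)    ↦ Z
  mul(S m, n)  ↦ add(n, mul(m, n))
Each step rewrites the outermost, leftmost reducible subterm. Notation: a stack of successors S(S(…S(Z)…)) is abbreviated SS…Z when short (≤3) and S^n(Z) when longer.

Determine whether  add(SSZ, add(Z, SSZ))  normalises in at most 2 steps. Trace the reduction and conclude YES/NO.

  start: add(SSZ, add(Z, SSZ))
  [1] S(add(SZ, add(Z, SSZ)))
  [2] S(S(add(Z, add(Z, SSZ))))

Answer: NO — after 2 steps the term is S(S(add(Z, add(Z, SSZ)))), not yet normal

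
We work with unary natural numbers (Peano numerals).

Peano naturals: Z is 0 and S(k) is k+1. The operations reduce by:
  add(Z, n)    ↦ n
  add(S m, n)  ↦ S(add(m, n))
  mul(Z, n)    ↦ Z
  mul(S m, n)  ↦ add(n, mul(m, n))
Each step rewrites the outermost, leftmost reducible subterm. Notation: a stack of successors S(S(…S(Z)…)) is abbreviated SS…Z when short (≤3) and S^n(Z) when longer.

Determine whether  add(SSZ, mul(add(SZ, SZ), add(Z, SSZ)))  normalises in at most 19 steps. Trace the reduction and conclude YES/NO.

Answer: YES — reaches normal form S^6(Z) in 16 ≤ 19 steps

Reduction:
  start: add(SSZ, mul(add(SZ, SZ), add(Z, SSZ)))
  →1  S(add(SZ, mul(add(SZ, SZ), add(Z, SSZ))))
  →2  S(S(add(Z, mul(add(SZ, SZ), add(Z, SSZ)))))
  →3  S(S(mul(add(SZ, SZ), add(Z, SSZ))))
  →4  S(S(mul(S(add(Z, SZ)), add(Z, SSZ))))
  →5  S(S(add(add(Z, SSZ), mul(add(Z, SZ), add(Z, SSZ)))))
  →6  S(S(add(SSZ, mul(add(Z, SZ), add(Z, SSZ)))))
  →7  S(S(S(add(SZ, mul(add(Z, SZ), add(Z, SSZ))))))
  →8  S(S(S(S(add(Z, mul(add(Z, SZ), add(Z, SSZ)))))))
  →9  S(S(S(S(mul(add(Z, SZ), add(Z, SSZ))))))
  →10  S(S(S(S(mul(SZ, add(Z, SSZ))))))
  →11  S(S(S(S(add(add(Z, SSZ), mul(Z, add(Z, SSZ)))))))
  →12  S(S(S(S(add(SSZ, mul(Z, add(Z, SSZ)))))))
  →13  S(S(S(S(S(add(SZ, mul(Z, add(Z, SSZ))))))))
  →14  S(S(S(S(S(S(add(Z, mul(Z, add(Z, SSZ)))))))))
  →15  S(S(S(S(S(S(mul(Z, add(Z, SSZ))))))))
  →16  S^6(Z)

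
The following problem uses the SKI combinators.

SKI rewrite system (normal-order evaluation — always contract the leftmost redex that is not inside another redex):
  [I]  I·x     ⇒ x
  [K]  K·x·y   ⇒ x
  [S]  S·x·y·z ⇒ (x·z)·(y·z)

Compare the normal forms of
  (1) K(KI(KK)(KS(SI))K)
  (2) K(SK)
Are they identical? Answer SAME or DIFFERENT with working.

Term A:
  start: K(KI(KK)(KS(SI))K)
  →1  K(I(KS(SI))K)
  →2  K(KS(SI)K)
  →3  K(SK)

Term B:
  start: K(SK)

Answer: SAME — A ⇓ K(SK), B ⇓ K(SK)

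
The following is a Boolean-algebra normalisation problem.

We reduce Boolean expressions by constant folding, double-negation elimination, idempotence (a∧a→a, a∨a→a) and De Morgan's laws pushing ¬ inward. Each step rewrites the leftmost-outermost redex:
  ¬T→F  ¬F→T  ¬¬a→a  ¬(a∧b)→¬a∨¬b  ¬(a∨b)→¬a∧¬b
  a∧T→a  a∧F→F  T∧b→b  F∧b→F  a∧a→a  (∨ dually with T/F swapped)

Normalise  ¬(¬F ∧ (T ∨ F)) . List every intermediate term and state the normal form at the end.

  start: ¬(¬F ∧ (T ∨ F))
  [1] ¬¬F ∨ ¬(T ∨ F)
  [2] F ∨ ¬(T ∨ F)
  [3] ¬(T ∨ F)
  [4] ¬T ∧ ¬F
  [5] F ∧ ¬F
  [6] F

Answer: normal form = F  (in 6 steps)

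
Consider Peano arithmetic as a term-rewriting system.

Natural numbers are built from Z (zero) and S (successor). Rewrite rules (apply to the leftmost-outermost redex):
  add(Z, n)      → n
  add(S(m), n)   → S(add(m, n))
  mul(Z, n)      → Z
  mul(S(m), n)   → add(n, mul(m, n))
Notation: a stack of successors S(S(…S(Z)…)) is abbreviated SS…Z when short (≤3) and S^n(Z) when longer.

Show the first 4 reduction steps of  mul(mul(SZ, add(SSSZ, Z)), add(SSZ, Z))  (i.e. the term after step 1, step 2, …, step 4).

  start: mul(mul(SZ, add(SSSZ, Z)), add(SSZ, Z))
  →1  mul(add(add(SSSZ, Z), mul(Z, add(SSSZ, Z))), add(SSZ, Z))
  →2  mul(add(S(add(SSZ, Z)), mul(Z, add(SSSZ, Z))), add(SSZ, Z))
  →3  mul(S(add(add(SSZ, Z), mul(Z, add(SSSZ, Z)))), add(SSZ, Z))
  →4  add(add(SSZ, Z), mul(add(add(SSZ, Z), mul(Z, add(SSSZ, Z))), add(SSZ, Z)))

Answer: after 4 steps: add(add(SSZ, Z), mul(add(add(SSZ, Z), mul(Z, add(SSSZ, Z))), add(SSZ, Z)))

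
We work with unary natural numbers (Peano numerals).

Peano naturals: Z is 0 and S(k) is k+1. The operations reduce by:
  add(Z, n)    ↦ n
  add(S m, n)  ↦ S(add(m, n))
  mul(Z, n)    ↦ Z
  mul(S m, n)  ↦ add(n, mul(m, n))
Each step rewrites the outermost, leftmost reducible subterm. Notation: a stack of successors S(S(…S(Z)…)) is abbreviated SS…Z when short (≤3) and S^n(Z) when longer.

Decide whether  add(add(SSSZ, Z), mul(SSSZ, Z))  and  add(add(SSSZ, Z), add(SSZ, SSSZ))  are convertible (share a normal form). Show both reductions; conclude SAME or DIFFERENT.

Term A:
  start: add(add(SSSZ, Z), mul(SSSZ, Z))
  →1  add(S(add(SSZ, Z)), mul(SSSZ, Z))
  →2  S(add(add(SSZ, Z), mul(SSSZ, Z)))
  →3  S(add(S(add(SZ, Z)), mul(SSSZ, Z)))
  →4  S(S(add(add(SZ, Z), mul(SSSZ, Z))))
  →5  S(S(add(S(add(Z, Z)), mul(SSSZ, Z))))
  →6  S(S(S(add(add(Z, Z), mul(SSSZ, Z)))))
  →7  S(S(S(add(Z, mul(SSSZ, Z)))))
  →8  S(S(S(mul(SSSZ, Z))))
  →9  S(S(S(add(Z, mul(SSZ, Z)))))
  →10  S(S(S(mul(SSZ, Z))))
  →11  S(S(S(add(Z, mul(SZ, Z)))))
  →12  S(S(S(mul(SZ, Z))))
  →13  S(S(S(add(Z, mul(Z, Z)))))
  →14  S(S(S(mul(Z, Z))))
  →15  SSSZ

Term B:
  start: add(add(SSSZ, Z), add(SSZ, SSSZ))
  →1  add(S(add(SSZ, Z)), add(SSZ, SSSZ))
  →2  S(add(add(SSZ, Z), add(SSZ, SSSZ)))
  →3  S(add(S(add(SZ, Z)), add(SSZ, SSSZ)))
  →4  S(S(add(add(SZ, Z), add(SSZ, SSSZ))))
  →5  S(S(add(S(add(Z, Z)), add(SSZ, SSSZ))))
  →6  S(S(S(add(add(Z, Z), add(SSZ, SSSZ)))))
  →7  S(S(S(add(Z, add(SSZ, SSSZ)))))
  →8  S(S(S(add(SSZ, SSSZ))))
  →9  S(S(S(S(add(SZ, SSSZ)))))
  →10  S(S(S(S(S(add(Z, SSSZ))))))
  →11  S^8(Z)

Answer: DIFFERENT — A ⇓ SSSZ, B ⇓ S^8(Z)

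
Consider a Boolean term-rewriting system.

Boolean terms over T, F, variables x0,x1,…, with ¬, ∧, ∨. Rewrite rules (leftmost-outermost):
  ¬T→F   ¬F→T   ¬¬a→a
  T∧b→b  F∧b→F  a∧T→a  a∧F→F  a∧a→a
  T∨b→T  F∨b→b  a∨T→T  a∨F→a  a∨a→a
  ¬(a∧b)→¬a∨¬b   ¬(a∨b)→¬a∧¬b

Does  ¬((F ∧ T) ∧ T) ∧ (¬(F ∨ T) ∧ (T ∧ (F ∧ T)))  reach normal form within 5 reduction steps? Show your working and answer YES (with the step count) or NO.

  start: ¬((F ∧ T) ∧ T) ∧ (¬(F ∨ T) ∧ (T ∧ (F ∧ T)))
  step 1: (¬(F ∧ T) ∨ ¬T) ∧ (¬(F ∨ T) ∧ (T ∧ (F ∧ T)))
  step 2: ((¬F ∨ ¬T) ∨ ¬T) ∧ (¬(F ∨ T) ∧ (T ∧ (F ∧ T)))
  step 3: ((T ∨ ¬T) ∨ ¬T) ∧ (¬(F ∨ T) ∧ (T ∧ (F ∧ T)))
  step 4: (T ∨ ¬T) ∧ (¬(F ∨ T) ∧ (T ∧ (F ∧ T)))
  step 5: T ∧ (¬(F ∨ T) ∧ (T ∧ (F ∧ T)))

Answer: NO — after 5 steps the term is T ∧ (¬(F ∨ T) ∧ (T ∧ (F ∧ T))), not yet normal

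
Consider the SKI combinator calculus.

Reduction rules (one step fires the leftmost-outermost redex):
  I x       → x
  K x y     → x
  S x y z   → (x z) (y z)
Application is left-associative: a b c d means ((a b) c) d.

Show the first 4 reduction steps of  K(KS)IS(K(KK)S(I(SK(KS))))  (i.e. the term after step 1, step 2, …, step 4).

Answer: after 4 steps: SK

Derivation:
  start: K(KS)IS(K(KK)S(I(SK(KS))))
  step 1: KSS(K(KK)S(I(SK(KS))))
  step 2: S(K(KK)S(I(SK(KS))))
  step 3: S(KK(I(SK(KS))))
  step 4: SK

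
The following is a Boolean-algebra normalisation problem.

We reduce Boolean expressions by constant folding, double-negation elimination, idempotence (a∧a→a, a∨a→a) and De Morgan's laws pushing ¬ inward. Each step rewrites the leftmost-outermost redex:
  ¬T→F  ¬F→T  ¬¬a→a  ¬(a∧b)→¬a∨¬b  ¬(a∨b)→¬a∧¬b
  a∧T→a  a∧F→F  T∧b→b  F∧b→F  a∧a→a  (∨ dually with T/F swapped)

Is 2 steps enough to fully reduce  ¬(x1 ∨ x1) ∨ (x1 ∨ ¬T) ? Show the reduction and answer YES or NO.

Answer: NO — after 2 steps the term is ¬x1 ∨ (x1 ∨ ¬T), not yet normal

Working:
  start: ¬(x1 ∨ x1) ∨ (x1 ∨ ¬T)
  →1  (¬x1 ∧ ¬x1) ∨ (x1 ∨ ¬T)
  →2  ¬x1 ∨ (x1 ∨ ¬T)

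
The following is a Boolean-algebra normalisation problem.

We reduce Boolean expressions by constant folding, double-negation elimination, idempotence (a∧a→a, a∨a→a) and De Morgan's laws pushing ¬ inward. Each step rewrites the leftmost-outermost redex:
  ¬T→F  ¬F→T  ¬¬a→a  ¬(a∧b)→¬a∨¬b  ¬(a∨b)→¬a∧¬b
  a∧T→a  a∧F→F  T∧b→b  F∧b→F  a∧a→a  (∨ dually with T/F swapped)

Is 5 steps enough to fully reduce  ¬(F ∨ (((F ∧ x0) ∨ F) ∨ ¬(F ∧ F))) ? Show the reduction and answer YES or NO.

Answer: NO — after 5 steps the term is (¬(F ∧ x0) ∧ ¬F) ∧ ¬¬(F ∧ F), not yet normal

Working:
  start: ¬(F ∨ (((F ∧ x0) ∨ F) ∨ ¬(F ∧ F)))
  →1  ¬F ∧ ¬(((F ∧ x0) ∨ F) ∨ ¬(F ∧ F))
  →2  T ∧ ¬(((F ∧ x0) ∨ F) ∨ ¬(F ∧ F))
  →3  ¬(((F ∧ x0) ∨ F) ∨ ¬(F ∧ F))
  →4  ¬((F ∧ x0) ∨ F) ∧ ¬¬(F ∧ F)
  →5  (¬(F ∧ x0) ∧ ¬F) ∧ ¬¬(F ∧ F)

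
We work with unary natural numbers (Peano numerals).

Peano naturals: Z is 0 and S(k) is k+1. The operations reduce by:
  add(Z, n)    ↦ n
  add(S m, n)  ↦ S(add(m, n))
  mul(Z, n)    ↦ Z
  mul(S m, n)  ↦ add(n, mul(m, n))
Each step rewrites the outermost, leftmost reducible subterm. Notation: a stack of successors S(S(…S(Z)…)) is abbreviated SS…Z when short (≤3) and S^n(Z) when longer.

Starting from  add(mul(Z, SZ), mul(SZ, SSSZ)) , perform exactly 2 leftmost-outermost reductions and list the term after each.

  start: add(mul(Z, SZ), mul(SZ, SSSZ))
  [1] add(Z, mul(SZ, SSSZ))
  [2] mul(SZ, SSSZ)

Answer: after 2 steps: mul(SZ, SSSZ)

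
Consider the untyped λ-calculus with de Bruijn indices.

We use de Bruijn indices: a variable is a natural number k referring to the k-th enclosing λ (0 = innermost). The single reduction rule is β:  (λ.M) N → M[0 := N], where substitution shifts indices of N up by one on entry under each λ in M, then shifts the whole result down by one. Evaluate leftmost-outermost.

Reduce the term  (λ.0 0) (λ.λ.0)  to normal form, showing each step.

Answer: normal form = λ.0  (in 2 steps)

Reduction:
  start: (λ.0 0) (λ.λ.0)
  step 1: (λ.λ.0) (λ.λ.0)
  step 2: λ.0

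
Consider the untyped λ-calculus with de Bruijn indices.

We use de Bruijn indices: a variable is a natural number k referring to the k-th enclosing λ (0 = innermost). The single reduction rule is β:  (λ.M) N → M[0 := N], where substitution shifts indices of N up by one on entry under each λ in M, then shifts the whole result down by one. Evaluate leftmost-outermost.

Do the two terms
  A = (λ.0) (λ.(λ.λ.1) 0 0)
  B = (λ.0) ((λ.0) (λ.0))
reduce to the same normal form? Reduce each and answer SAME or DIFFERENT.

Term A:
  start: (λ.0) (λ.(λ.λ.1) 0 0)
  step 1: λ.(λ.λ.1) 0 0
  step 2: λ.(λ.1) 0
  step 3: λ.0

Term B:
  start: (λ.0) ((λ.0) (λ.0))
  step 1: (λ.0) (λ.0)
  step 2: λ.0

Answer: SAME — A ⇓ λ.0, B ⇓ λ.0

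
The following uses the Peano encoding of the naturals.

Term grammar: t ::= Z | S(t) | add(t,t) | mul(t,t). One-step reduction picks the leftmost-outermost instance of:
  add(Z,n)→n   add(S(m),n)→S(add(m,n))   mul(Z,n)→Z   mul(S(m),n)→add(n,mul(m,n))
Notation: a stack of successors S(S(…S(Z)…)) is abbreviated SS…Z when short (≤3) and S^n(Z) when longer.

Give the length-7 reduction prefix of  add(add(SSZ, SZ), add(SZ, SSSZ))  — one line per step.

  start: add(add(SSZ, SZ), add(SZ, SSSZ))
  step 1: add(S(add(SZ, SZ)), add(SZ, SSSZ))
  step 2: S(add(add(SZ, SZ), add(SZ, SSSZ)))
  step 3: S(add(S(add(Z, SZ)), add(SZ, SSSZ)))
  step 4: S(S(add(add(Z, SZ), add(SZ, SSSZ))))
  step 5: S(S(add(SZ, add(SZ, SSSZ))))
  step 6: S(S(S(add(Z, add(SZ, SSSZ)))))
  step 7: S(S(S(add(SZ, SSSZ))))

Answer: after 7 steps: S(S(S(add(SZ, SSSZ))))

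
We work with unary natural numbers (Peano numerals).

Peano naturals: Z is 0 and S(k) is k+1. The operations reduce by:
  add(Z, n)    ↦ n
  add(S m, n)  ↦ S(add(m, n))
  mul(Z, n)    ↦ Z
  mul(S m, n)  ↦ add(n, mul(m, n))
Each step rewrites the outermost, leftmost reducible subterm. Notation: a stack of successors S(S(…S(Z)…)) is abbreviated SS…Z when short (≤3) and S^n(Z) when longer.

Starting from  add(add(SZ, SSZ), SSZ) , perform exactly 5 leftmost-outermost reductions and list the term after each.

  start: add(add(SZ, SSZ), SSZ)
  →1  add(S(add(Z, SSZ)), SSZ)
  →2  S(add(add(Z, SSZ), SSZ))
  →3  S(add(SSZ, SSZ))
  →4  S(S(add(SZ, SSZ)))
  →5  S(S(S(add(Z, SSZ))))

Answer: after 5 steps: S(S(S(add(Z, SSZ))))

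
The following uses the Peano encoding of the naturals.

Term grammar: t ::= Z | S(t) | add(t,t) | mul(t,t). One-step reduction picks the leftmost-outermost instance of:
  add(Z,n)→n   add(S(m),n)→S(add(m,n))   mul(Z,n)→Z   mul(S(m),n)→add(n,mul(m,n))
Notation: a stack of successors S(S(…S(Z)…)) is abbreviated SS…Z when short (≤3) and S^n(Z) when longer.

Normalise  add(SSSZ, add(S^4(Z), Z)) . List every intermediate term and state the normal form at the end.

  start: add(SSSZ, add(S^4(Z), Z))
  [1] S(add(SSZ, add(S^4(Z), Z)))
  [2] S(S(add(SZ, add(S^4(Z), Z))))
  [3] S(S(S(add(Z, add(S^4(Z), Z)))))
  [4] S(S(S(add(S^4(Z), Z))))
  [5] S(S(S(S(add(SSSZ, Z)))))
  [6] S(S(S(S(S(add(SSZ, Z))))))
  [7] S(S(S(S(S(S(add(SZ, Z)))))))
  [8] S(S(S(S(S(S(S(add(Z, Z))))))))
  [9] S^7(Z)

Answer: normal form = S^7(Z)  (in 9 steps)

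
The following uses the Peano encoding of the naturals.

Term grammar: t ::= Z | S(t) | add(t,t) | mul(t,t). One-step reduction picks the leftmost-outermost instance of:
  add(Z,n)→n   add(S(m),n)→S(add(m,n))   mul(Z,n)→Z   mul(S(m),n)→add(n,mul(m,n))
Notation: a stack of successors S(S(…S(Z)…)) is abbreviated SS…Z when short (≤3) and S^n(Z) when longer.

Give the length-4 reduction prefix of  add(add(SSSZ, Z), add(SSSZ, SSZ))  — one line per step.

  start: add(add(SSSZ, Z), add(SSSZ, SSZ))
  step 1: add(S(add(SSZ, Z)), add(SSSZ, SSZ))
  step 2: S(add(add(SSZ, Z), add(SSSZ, SSZ)))
  step 3: S(add(S(add(SZ, Z)), add(SSSZ, SSZ)))
  step 4: S(S(add(add(SZ, Z), add(SSSZ, SSZ))))

Answer: after 4 steps: S(S(add(add(SZ, Z), add(SSSZ, SSZ))))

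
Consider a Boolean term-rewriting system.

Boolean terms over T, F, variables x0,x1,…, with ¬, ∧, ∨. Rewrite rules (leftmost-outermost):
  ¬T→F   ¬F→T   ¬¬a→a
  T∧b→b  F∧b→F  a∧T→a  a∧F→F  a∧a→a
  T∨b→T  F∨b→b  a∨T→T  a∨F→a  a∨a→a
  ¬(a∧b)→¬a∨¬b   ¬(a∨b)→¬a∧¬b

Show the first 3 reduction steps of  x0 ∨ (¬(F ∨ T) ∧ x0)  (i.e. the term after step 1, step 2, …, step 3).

Answer: after 3 steps: x0 ∨ (¬T ∧ x0)

Reduction:
  start: x0 ∨ (¬(F ∨ T) ∧ x0)
  [1] x0 ∨ ((¬F ∧ ¬T) ∧ x0)
  [2] x0 ∨ ((T ∧ ¬T) ∧ x0)
  [3] x0 ∨ (¬T ∧ x0)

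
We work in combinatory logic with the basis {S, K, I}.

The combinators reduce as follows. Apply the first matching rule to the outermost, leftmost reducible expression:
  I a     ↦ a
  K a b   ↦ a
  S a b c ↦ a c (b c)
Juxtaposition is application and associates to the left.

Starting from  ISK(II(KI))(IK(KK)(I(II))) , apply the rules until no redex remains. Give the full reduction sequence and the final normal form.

  start: ISK(II(KI))(IK(KK)(I(II)))
  step 1: SK(II(KI))(IK(KK)(I(II)))
  step 2: K(IK(KK)(I(II)))(II(KI)(IK(KK)(I(II))))
  step 3: IK(KK)(I(II))
  step 4: K(KK)(I(II))
  step 5: KK

Answer: normal form = KK  (in 5 steps)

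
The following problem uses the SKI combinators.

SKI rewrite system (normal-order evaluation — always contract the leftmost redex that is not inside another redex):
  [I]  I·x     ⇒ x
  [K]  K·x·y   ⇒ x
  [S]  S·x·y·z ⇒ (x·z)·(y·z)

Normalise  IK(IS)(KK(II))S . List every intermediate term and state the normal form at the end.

  start: IK(IS)(KK(II))S
  →1  K(IS)(KK(II))S
  →2  ISS
  →3  SS

Answer: normal form = SS  (in 3 steps)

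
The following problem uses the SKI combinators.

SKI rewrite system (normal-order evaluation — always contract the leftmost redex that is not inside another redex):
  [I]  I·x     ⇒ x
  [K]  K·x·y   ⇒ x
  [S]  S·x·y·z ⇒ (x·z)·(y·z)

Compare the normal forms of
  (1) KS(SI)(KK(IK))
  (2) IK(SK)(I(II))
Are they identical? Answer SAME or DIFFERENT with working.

Answer: SAME — A ⇓ SK, B ⇓ SK

Working:
Term A:
  start: KS(SI)(KK(IK))
  →1  S(KK(IK))
  →2  SK

Term B:
  start: IK(SK)(I(II))
  →1  K(SK)(I(II))
  →2  SK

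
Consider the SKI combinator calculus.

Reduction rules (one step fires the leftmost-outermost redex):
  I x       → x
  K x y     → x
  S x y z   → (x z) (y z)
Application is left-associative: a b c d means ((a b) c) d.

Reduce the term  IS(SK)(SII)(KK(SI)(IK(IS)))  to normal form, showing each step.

  start: IS(SK)(SII)(KK(SI)(IK(IS)))
  [1] S(SK)(SII)(KK(SI)(IK(IS)))
  [2] SK(KK(SI)(IK(IS)))(SII(KK(SI)(IK(IS))))
  [3] K(SII(KK(SI)(IK(IS))))(KK(SI)(IK(IS))(SII(KK(SI)(IK(IS)))))
  [4] SII(KK(SI)(IK(IS)))
  [5] I(KK(SI)(IK(IS)))(I(KK(SI)(IK(IS))))
  [6] KK(SI)(IK(IS))(I(KK(SI)(IK(IS))))
  [7] K(IK(IS))(I(KK(SI)(IK(IS))))
  [8] IK(IS)
  [9] K(IS)
  [10] KS

Answer: normal form = KS  (in 10 steps)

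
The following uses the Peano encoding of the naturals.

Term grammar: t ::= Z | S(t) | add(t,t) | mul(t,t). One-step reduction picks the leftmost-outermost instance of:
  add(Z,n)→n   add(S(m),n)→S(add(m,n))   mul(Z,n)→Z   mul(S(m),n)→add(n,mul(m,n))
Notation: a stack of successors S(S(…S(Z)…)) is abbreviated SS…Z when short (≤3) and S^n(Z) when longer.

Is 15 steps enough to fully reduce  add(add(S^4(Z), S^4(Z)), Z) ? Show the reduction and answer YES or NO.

  start: add(add(S^4(Z), S^4(Z)), Z)
  step 1: add(S(add(SSSZ, S^4(Z))), Z)
  step 2: S(add(add(SSSZ, S^4(Z)), Z))
  step 3: S(add(S(add(SSZ, S^4(Z))), Z))
  step 4: S(S(add(add(SSZ, S^4(Z)), Z)))
  step 5: S(S(add(S(add(SZ, S^4(Z))), Z)))
  step 6: S(S(S(add(add(SZ, S^4(Z)), Z))))
  step 7: S(S(S(add(S(add(Z, S^4(Z))), Z))))
  step 8: S(S(S(S(add(add(Z, S^4(Z)), Z)))))
  step 9: S(S(S(S(add(S^4(Z), Z)))))
  step 10: S(S(S(S(S(add(SSSZ, Z))))))
  step 11: S(S(S(S(S(S(add(SSZ, Z)))))))
  step 12: S(S(S(S(S(S(S(add(SZ, Z))))))))
  step 13: S(S(S(S(S(S(S(S(add(Z, Z)))))))))
  step 14: S^8(Z)

Answer: YES — reaches normal form S^8(Z) in 14 ≤ 15 steps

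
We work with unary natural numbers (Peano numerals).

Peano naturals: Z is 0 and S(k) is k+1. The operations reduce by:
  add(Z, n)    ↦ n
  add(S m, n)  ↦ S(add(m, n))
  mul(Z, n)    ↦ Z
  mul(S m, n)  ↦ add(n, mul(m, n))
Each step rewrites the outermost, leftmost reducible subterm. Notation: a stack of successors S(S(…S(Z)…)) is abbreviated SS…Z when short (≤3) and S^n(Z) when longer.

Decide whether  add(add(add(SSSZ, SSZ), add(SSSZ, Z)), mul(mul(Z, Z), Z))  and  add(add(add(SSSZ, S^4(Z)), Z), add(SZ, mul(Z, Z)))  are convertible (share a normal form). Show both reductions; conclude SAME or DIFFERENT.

Answer: SAME — A ⇓ S^8(Z), B ⇓ S^8(Z)

Working:
Term A:
  start: add(add(add(SSSZ, SSZ), add(SSSZ, Z)), mul(mul(Z, Z), Z))
  →1  add(add(S(add(SSZ, SSZ)), add(SSSZ, Z)), mul(mul(Z, Z), Z))
  →2  add(S(add(add(SSZ, SSZ), add(SSSZ, Z))), mul(mul(Z, Z), Z))
  →3  S(add(add(add(SSZ, SSZ), add(SSSZ, Z)), mul(mul(Z, Z), Z)))
  →4  S(add(add(S(add(SZ, SSZ)), add(SSSZ, Z)), mul(mul(Z, Z), Z)))
  →5  S(add(S(add(add(SZ, SSZ), add(SSSZ, Z))), mul(mul(Z, Z), Z)))
  →6  S(S(add(add(add(SZ, SSZ), add(SSSZ, Z)), mul(mul(Z, Z), Z))))
  →7  S(S(add(add(S(add(Z, SSZ)), add(SSSZ, Z)), mul(mul(Z, Z), Z))))
  →8  S(S(add(S(add(add(Z, SSZ), add(SSSZ, Z))), mul(mul(Z, Z), Z))))
  →9  S(S(S(add(add(add(Z, SSZ), add(SSSZ, Z)), mul(mul(Z, Z), Z)))))
  →10  S(S(S(add(add(SSZ, add(SSSZ, Z)), mul(mul(Z, Z), Z)))))
  →11  S(S(S(add(S(add(SZ, add(SSSZ, Z))), mul(mul(Z, Z), Z)))))
  →12  S(S(S(S(add(add(SZ, add(SSSZ, Z)), mul(mul(Z, Z), Z))))))
  →13  S(S(S(S(add(S(add(Z, add(SSSZ, Z))), mul(mul(Z, Z), Z))))))
  →14  S(S(S(S(S(add(add(Z, add(SSSZ, Z)), mul(mul(Z, Z), Z)))))))
  →15  S(S(S(S(S(add(add(SSSZ, Z), mul(mul(Z, Z), Z)))))))
  →16  S(S(S(S(S(add(S(add(SSZ, Z)), mul(mul(Z, Z), Z)))))))
  →17  S(S(S(S(S(S(add(add(SSZ, Z), mul(mul(Z, Z), Z))))))))
  →18  S(S(S(S(S(S(add(S(add(SZ, Z)), mul(mul(Z, Z), Z))))))))
  →19  S(S(S(S(S(S(S(add(add(SZ, Z), mul(mul(Z, Z), Z)))))))))
  →20  S(S(S(S(S(S(S(add(S(add(Z, Z)), mul(mul(Z, Z), Z)))))))))
  →21  S(S(S(S(S(S(S(S(add(add(Z, Z), mul(mul(Z, Z), Z))))))))))
  →22  S(S(S(S(S(S(S(S(add(Z, mul(mul(Z, Z), Z))))))))))
  →23  S(S(S(S(S(S(S(S(mul(mul(Z, Z), Z)))))))))
  →24  S(S(S(S(S(S(S(S(mul(Z, Z)))))))))
  →25  S^8(Z)

Term B:
  start: add(add(add(SSSZ, S^4(Z)), Z), add(SZ, mul(Z, Z)))
  →1  add(add(S(add(SSZ, S^4(Z))), Z), add(SZ, mul(Z, Z)))
  →2  add(S(add(add(SSZ, S^4(Z)), Z)), add(SZ, mul(Z, Z)))
  →3  S(add(add(add(SSZ, S^4(Z)), Z), add(SZ, mul(Z, Z))))
  →4  S(add(add(S(add(SZ, S^4(Z))), Z), add(SZ, mul(Z, Z))))
  →5  S(add(S(add(add(SZ, S^4(Z)), Z)), add(SZ, mul(Z, Z))))
  →6  S(S(add(add(add(SZ, S^4(Z)), Z), add(SZ, mul(Z, Z)))))
  →7  S(S(add(add(S(add(Z, S^4(Z))), Z), add(SZ, mul(Z, Z)))))
  →8  S(S(add(S(add(add(Z, S^4(Z)), Z)), add(SZ, mul(Z, Z)))))
  →9  S(S(S(add(add(add(Z, S^4(Z)), Z), add(SZ, mul(Z, Z))))))
  →10  S(S(S(add(add(S^4(Z), Z), add(SZ, mul(Z, Z))))))
  →11  S(S(S(add(S(add(SSSZ, Z)), add(SZ, mul(Z, Z))))))
  →12  S(S(S(S(add(add(SSSZ, Z), add(SZ, mul(Z, Z)))))))
  →13  S(S(S(S(add(S(add(SSZ, Z)), add(SZ, mul(Z, Z)))))))
  →14  S(S(S(S(S(add(add(SSZ, Z), add(SZ, mul(Z, Z))))))))
  →15  S(S(S(S(S(add(S(add(SZ, Z)), add(SZ, mul(Z, Z))))))))
  →16  S(S(S(S(S(S(add(add(SZ, Z), add(SZ, mul(Z, Z)))))))))
  →17  S(S(S(S(S(S(add(S(add(Z, Z)), add(SZ, mul(Z, Z)))))))))
  →18  S(S(S(S(S(S(S(add(add(Z, Z), add(SZ, mul(Z, Z))))))))))
  →19  S(S(S(S(S(S(S(add(Z, add(SZ, mul(Z, Z))))))))))
  →20  S(S(S(S(S(S(S(add(SZ, mul(Z, Z)))))))))
  →21  S(S(S(S(S(S(S(S(add(Z, mul(Z, Z))))))))))
  →22  S(S(S(S(S(S(S(S(mul(Z, Z)))))))))
  →23  S^8(Z)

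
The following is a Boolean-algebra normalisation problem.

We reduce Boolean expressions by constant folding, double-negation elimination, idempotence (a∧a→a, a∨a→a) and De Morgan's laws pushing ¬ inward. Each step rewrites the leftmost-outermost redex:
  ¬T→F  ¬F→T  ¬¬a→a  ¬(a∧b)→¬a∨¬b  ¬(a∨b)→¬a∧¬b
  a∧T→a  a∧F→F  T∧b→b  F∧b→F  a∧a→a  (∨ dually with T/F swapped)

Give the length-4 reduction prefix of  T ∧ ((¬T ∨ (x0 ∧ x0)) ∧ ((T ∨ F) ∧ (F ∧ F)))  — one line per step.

Answer: after 4 steps: x0 ∧ ((T ∨ F) ∧ (F ∧ F))

Derivation:
  start: T ∧ ((¬T ∨ (x0 ∧ x0)) ∧ ((T ∨ F) ∧ (F ∧ F)))
  step 1: (¬T ∨ (x0 ∧ x0)) ∧ ((T ∨ F) ∧ (F ∧ F))
  step 2: (F ∨ (x0 ∧ x0)) ∧ ((T ∨ F) ∧ (F ∧ F))
  step 3: (x0 ∧ x0) ∧ ((T ∨ F) ∧ (F ∧ F))
  step 4: x0 ∧ ((T ∨ F) ∧ (F ∧ F))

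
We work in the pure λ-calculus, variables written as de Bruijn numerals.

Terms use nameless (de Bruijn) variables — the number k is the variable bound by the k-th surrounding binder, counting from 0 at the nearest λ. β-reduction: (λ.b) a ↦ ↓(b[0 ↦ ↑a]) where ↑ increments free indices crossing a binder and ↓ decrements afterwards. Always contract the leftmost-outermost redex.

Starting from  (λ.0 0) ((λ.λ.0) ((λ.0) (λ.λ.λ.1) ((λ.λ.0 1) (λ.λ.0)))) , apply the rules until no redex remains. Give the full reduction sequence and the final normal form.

  start: (λ.0 0) ((λ.λ.0) ((λ.0) (λ.λ.λ.1) ((λ.λ.0 1) (λ.λ.0))))
  step 1: (λ.λ.0) ((λ.0) (λ.λ.λ.1) ((λ.λ.0 1) (λ.λ.0))) ((λ.λ.0) ((λ.0) (λ.λ.λ.1) ((λ.λ.0 1) (λ.λ.0))))
  step 2: (λ.0) ((λ.λ.0) ((λ.0) (λ.λ.λ.1) ((λ.λ.0 1) (λ.λ.0))))
  step 3: (λ.λ.0) ((λ.0) (λ.λ.λ.1) ((λ.λ.0 1) (λ.λ.0)))
  step 4: λ.0

Answer: normal form = λ.0  (in 4 steps)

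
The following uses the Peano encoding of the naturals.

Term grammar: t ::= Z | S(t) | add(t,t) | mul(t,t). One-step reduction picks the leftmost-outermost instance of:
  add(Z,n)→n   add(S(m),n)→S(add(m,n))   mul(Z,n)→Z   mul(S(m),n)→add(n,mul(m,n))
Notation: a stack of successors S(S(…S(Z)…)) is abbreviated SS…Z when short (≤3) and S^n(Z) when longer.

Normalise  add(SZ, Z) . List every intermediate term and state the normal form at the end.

  start: add(SZ, Z)
  →1  S(add(Z, Z))
  →2  SZ

Answer: normal form = SZ  (in 2 steps)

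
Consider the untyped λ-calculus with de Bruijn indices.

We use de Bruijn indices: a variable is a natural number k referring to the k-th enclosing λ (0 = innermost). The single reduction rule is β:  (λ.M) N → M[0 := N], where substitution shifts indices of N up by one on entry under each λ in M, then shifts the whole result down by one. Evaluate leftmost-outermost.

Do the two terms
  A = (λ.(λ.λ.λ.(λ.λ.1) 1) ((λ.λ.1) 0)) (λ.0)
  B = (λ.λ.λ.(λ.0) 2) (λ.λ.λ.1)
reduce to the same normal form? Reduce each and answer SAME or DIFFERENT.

Term A:
  start: (λ.(λ.λ.λ.(λ.λ.1) 1) ((λ.λ.1) 0)) (λ.0)
  step 1: (λ.λ.λ.(λ.λ.1) 1) ((λ.λ.1) (λ.0))
  step 2: λ.λ.(λ.λ.1) 1
  step 3: λ.λ.λ.2

Term B:
  start: (λ.λ.λ.(λ.0) 2) (λ.λ.λ.1)
  step 1: λ.λ.(λ.0) (λ.λ.λ.1)
  step 2: λ.λ.λ.λ.λ.1

Answer: DIFFERENT — A ⇓ λ.λ.λ.2, B ⇓ λ.λ.λ.λ.λ.1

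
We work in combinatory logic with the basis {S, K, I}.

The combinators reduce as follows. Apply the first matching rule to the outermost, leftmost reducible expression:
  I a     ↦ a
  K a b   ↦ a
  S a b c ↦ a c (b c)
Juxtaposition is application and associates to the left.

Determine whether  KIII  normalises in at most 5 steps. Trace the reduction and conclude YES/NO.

Answer: YES — reaches normal form I in 2 ≤ 5 steps

Working:
  start: KIII
  step 1: II
  step 2: I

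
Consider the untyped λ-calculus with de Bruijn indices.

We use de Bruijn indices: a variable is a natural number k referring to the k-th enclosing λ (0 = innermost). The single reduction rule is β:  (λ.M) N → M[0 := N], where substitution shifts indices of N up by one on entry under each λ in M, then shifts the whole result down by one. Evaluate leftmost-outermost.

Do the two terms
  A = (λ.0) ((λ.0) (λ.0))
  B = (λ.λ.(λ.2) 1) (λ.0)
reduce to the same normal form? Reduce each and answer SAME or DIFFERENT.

Term A:
  start: (λ.0) ((λ.0) (λ.0))
  step 1: (λ.0) (λ.0)
  step 2: λ.0

Term B:
  start: (λ.λ.(λ.2) 1) (λ.0)
  step 1: λ.(λ.λ.0) (λ.0)
  step 2: λ.λ.0

Answer: DIFFERENT — A ⇓ λ.0, B ⇓ λ.λ.0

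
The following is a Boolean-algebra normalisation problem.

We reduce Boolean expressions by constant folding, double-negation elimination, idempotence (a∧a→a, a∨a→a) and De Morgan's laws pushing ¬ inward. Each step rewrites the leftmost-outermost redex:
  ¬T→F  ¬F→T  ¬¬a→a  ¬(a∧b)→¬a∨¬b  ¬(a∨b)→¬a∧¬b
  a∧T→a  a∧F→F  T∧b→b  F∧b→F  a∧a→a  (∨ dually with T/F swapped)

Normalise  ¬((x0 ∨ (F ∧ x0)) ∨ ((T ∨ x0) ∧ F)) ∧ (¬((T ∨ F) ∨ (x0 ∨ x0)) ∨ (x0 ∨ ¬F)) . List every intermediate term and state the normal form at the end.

  start: ¬((x0 ∨ (F ∧ x0)) ∨ ((T ∨ x0) ∧ F)) ∧ (¬((T ∨ F) ∨ (x0 ∨ x0)) ∨ (x0 ∨ ¬F))
  step 1: (¬(x0 ∨ (F ∧ x0)) ∧ ¬((T ∨ x0) ∧ F)) ∧ (¬((T ∨ F) ∨ (x0 ∨ x0)) ∨ (x0 ∨ ¬F))
  step 2: ((¬x0 ∧ ¬(F ∧ x0)) ∧ ¬((T ∨ x0) ∧ F)) ∧ (¬((T ∨ F) ∨ (x0 ∨ x0)) ∨ (x0 ∨ ¬F))
  step 3: ((¬x0 ∧ (¬F ∨ ¬x0)) ∧ ¬((T ∨ x0) ∧ F)) ∧ (¬((T ∨ F) ∨ (x0 ∨ x0)) ∨ (x0 ∨ ¬F))
  step 4: ((¬x0 ∧ (T ∨ ¬x0)) ∧ ¬((T ∨ x0) ∧ F)) ∧ (¬((T ∨ F) ∨ (x0 ∨ x0)) ∨ (x0 ∨ ¬F))
  step 5: ((¬x0 ∧ T) ∧ ¬((T ∨ x0) ∧ F)) ∧ (¬((T ∨ F) ∨ (x0 ∨ x0)) ∨ (x0 ∨ ¬F))
  step 6: (¬x0 ∧ ¬((T ∨ x0) ∧ F)) ∧ (¬((T ∨ F) ∨ (x0 ∨ x0)) ∨ (x0 ∨ ¬F))
  step 7: (¬x0 ∧ (¬(T ∨ x0) ∨ ¬F)) ∧ (¬((T ∨ F) ∨ (x0 ∨ x0)) ∨ (x0 ∨ ¬F))
  step 8: (¬x0 ∧ ((¬T ∧ ¬x0) ∨ ¬F)) ∧ (¬((T ∨ F) ∨ (x0 ∨ x0)) ∨ (x0 ∨ ¬F))
  step 9: (¬x0 ∧ ((F ∧ ¬x0) ∨ ¬F)) ∧ (¬((T ∨ F) ∨ (x0 ∨ x0)) ∨ (x0 ∨ ¬F))
  step 10: (¬x0 ∧ (F ∨ ¬F)) ∧ (¬((T ∨ F) ∨ (x0 ∨ x0)) ∨ (x0 ∨ ¬F))
  step 11: (¬x0 ∧ ¬F) ∧ (¬((T ∨ F) ∨ (x0 ∨ x0)) ∨ (x0 ∨ ¬F))
  step 12: (¬x0 ∧ T) ∧ (¬((T ∨ F) ∨ (x0 ∨ x0)) ∨ (x0 ∨ ¬F))
  step 13: ¬x0 ∧ (¬((T ∨ F) ∨ (x0 ∨ x0)) ∨ (x0 ∨ ¬F))
  step 14: ¬x0 ∧ ((¬(T ∨ F) ∧ ¬(x0 ∨ x0)) ∨ (x0 ∨ ¬F))
  step 15: ¬x0 ∧ (((¬T ∧ ¬F) ∧ ¬(x0 ∨ x0)) ∨ (x0 ∨ ¬F))
  step 16: ¬x0 ∧ (((F ∧ ¬F) ∧ ¬(x0 ∨ x0)) ∨ (x0 ∨ ¬F))
  step 17: ¬x0 ∧ ((F ∧ ¬(x0 ∨ x0)) ∨ (x0 ∨ ¬F))
  step 18: ¬x0 ∧ (F ∨ (x0 ∨ ¬F))
  step 19: ¬x0 ∧ (x0 ∨ ¬F)
  step 20: ¬x0 ∧ (x0 ∨ T)
  step 21: ¬x0 ∧ T
  step 22: ¬x0

Answer: normal form = ¬x0  (in 22 steps)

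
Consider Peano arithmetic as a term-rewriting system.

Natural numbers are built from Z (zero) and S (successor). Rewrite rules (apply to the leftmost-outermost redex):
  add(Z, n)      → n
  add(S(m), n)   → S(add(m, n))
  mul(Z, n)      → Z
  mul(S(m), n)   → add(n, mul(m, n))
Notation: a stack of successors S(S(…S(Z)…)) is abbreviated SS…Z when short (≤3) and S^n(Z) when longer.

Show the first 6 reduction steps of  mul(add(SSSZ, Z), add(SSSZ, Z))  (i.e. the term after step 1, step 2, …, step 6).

Answer: after 6 steps: S(S(add(add(SZ, Z), mul(add(SSZ, Z), add(SSSZ, Z)))))

Derivation:
  start: mul(add(SSSZ, Z), add(SSSZ, Z))
  →1  mul(S(add(SSZ, Z)), add(SSSZ, Z))
  →2  add(add(SSSZ, Z), mul(add(SSZ, Z), add(SSSZ, Z)))
  →3  add(S(add(SSZ, Z)), mul(add(SSZ, Z), add(SSSZ, Z)))
  →4  S(add(add(SSZ, Z), mul(add(SSZ, Z), add(SSSZ, Z))))
  →5  S(add(S(add(SZ, Z)), mul(add(SSZ, Z), add(SSSZ, Z))))
  →6  S(S(add(add(SZ, Z), mul(add(SSZ, Z), add(SSSZ, Z)))))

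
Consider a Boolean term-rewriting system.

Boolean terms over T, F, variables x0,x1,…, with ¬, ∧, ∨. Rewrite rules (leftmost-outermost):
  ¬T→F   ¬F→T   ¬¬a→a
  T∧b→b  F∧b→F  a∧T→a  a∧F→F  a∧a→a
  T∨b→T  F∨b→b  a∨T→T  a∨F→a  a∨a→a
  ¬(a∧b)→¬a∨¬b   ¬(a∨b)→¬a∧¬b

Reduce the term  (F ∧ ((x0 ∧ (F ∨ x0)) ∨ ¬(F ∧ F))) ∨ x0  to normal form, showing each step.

  start: (F ∧ ((x0 ∧ (F ∨ x0)) ∨ ¬(F ∧ F))) ∨ x0
  [1] F ∨ x0
  [2] x0

Answer: normal form = x0  (in 2 steps)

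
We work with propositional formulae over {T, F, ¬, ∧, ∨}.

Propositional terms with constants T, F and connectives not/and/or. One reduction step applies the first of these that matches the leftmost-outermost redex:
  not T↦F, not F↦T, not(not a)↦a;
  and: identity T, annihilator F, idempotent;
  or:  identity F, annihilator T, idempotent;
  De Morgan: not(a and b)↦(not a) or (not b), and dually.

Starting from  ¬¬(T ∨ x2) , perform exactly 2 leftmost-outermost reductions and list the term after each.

Answer: after 2 steps: T

Reduction:
  start: ¬¬(T ∨ x2)
  step 1: T ∨ x2
  step 2: T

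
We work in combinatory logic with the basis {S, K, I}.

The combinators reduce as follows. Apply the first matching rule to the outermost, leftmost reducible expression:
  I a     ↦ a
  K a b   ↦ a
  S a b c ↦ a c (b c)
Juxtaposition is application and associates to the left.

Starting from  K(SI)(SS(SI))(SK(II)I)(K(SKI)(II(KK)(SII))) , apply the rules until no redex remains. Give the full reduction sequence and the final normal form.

  start: K(SI)(SS(SI))(SK(II)I)(K(SKI)(II(KK)(SII)))
  →1  SI(SK(II)I)(K(SKI)(II(KK)(SII)))
  →2  I(K(SKI)(II(KK)(SII)))(SK(II)I(K(SKI)(II(KK)(SII))))
  →3  K(SKI)(II(KK)(SII))(SK(II)I(K(SKI)(II(KK)(SII))))
  →4  SKI(SK(II)I(K(SKI)(II(KK)(SII))))
  →5  K(SK(II)I(K(SKI)(II(KK)(SII))))(I(SK(II)I(K(SKI)(II(KK)(SII)))))
  →6  SK(II)I(K(SKI)(II(KK)(SII)))
  →7  KI(III)(K(SKI)(II(KK)(SII)))
  →8  I(K(SKI)(II(KK)(SII)))
  →9  K(SKI)(II(KK)(SII))
  →10  SKI

Answer: normal form = SKI  (in 10 steps)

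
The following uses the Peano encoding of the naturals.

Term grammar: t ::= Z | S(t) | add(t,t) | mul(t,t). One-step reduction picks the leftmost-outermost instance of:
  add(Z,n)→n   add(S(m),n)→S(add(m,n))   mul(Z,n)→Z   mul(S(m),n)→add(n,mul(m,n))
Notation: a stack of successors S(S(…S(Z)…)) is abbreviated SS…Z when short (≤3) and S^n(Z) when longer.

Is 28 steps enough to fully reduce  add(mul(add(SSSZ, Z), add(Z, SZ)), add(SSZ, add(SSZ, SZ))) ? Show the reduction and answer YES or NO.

Answer: YES — reaches normal form S^8(Z) in 27 ≤ 28 steps

Derivation:
  start: add(mul(add(SSSZ, Z), add(Z, SZ)), add(SSZ, add(SSZ, SZ)))
  →1  add(mul(S(add(SSZ, Z)), add(Z, SZ)), add(SSZ, add(SSZ, SZ)))
  →2  add(add(add(Z, SZ), mul(add(SSZ, Z), add(Z, SZ))), add(SSZ, add(SSZ, SZ)))
  →3  add(add(SZ, mul(add(SSZ, Z), add(Z, SZ))), add(SSZ, add(SSZ, SZ)))
  →4  add(S(add(Z, mul(add(SSZ, Z), add(Z, SZ)))), add(SSZ, add(SSZ, SZ)))
  →5  S(add(add(Z, mul(add(SSZ, Z), add(Z, SZ))), add(SSZ, add(SSZ, SZ))))
  →6  S(add(mul(add(SSZ, Z), add(Z, SZ)), add(SSZ, add(SSZ, SZ))))
  →7  S(add(mul(S(add(SZ, Z)), add(Z, SZ)), add(SSZ, add(SSZ, SZ))))
  →8  S(add(add(add(Z, SZ), mul(add(SZ, Z), add(Z, SZ))), add(SSZ, add(SSZ, SZ))))
  →9  S(add(add(SZ, mul(add(SZ, Z), add(Z, SZ))), add(SSZ, add(SSZ, SZ))))
  →10  S(add(S(add(Z, mul(add(SZ, Z), add(Z, SZ)))), add(SSZ, add(SSZ, SZ))))
  →11  S(S(add(add(Z, mul(add(SZ, Z), add(Z, SZ))), add(SSZ, add(SSZ, SZ)))))
  →12  S(S(add(mul(add(SZ, Z), add(Z, SZ)), add(SSZ, add(SSZ, SZ)))))
  →13  S(S(add(mul(S(add(Z, Z)), add(Z, SZ)), add(SSZ, add(SSZ, SZ)))))
  →14  S(S(add(add(add(Z, SZ), mul(add(Z, Z), add(Z, SZ))), add(SSZ, add(SSZ, SZ)))))
  →15  S(S(add(add(SZ, mul(add(Z, Z), add(Z, SZ))), add(SSZ, add(SSZ, SZ)))))
  →16  S(S(add(S(add(Z, mul(add(Z, Z), add(Z, SZ)))), add(SSZ, add(SSZ, SZ)))))
  →17  S(S(S(add(add(Z, mul(add(Z, Z), add(Z, SZ))), add(SSZ, add(SSZ, SZ))))))
  →18  S(S(S(add(mul(add(Z, Z), add(Z, SZ)), add(SSZ, add(SSZ, SZ))))))
  →19  S(S(S(add(mul(Z, add(Z, SZ)), add(SSZ, add(SSZ, SZ))))))
  →20  S(S(S(add(Z, add(SSZ, add(SSZ, SZ))))))
  →21  S(S(S(add(SSZ, add(SSZ, SZ)))))
  →22  S(S(S(S(add(SZ, add(SSZ, SZ))))))
  →23  S(S(S(S(S(add(Z, add(SSZ, SZ)))))))
  →24  S(S(S(S(S(add(SSZ, SZ))))))
  →25  S(S(S(S(S(S(add(SZ, SZ)))))))
  →26  S(S(S(S(S(S(S(add(Z, SZ))))))))
  →27  S^8(Z)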